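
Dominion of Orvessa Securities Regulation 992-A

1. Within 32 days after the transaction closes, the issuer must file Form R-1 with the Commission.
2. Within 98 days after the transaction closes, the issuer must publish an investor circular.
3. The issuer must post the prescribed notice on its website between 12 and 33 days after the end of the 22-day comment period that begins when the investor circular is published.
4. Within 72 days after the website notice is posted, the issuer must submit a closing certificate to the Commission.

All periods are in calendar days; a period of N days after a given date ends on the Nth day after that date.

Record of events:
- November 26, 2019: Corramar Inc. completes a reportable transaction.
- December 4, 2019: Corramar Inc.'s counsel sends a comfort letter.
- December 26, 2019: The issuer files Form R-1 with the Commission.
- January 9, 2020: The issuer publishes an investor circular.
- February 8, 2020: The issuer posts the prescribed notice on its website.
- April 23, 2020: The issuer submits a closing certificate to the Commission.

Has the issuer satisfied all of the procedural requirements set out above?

Step 1 — counting 32 days from November 26, 2019 (when the transaction closes) gives a deadline of December 28, 2019; December 26, 2019 is within that limit.
Step 2 — counting 98 days from November 26, 2019 (when the transaction closes) gives a deadline of March 3, 2020; done January 9, 2020 — timely.
Step 3 — 12 and 33 days from January 31, 2020 (end of the 22-day comment period, which began when the investor circular is published on January 9, 2020) are February 12, 2020 and March 4, 2020 respectively; February 8, 2020 is 4 days too early.
That is the first point of non-compliance.

No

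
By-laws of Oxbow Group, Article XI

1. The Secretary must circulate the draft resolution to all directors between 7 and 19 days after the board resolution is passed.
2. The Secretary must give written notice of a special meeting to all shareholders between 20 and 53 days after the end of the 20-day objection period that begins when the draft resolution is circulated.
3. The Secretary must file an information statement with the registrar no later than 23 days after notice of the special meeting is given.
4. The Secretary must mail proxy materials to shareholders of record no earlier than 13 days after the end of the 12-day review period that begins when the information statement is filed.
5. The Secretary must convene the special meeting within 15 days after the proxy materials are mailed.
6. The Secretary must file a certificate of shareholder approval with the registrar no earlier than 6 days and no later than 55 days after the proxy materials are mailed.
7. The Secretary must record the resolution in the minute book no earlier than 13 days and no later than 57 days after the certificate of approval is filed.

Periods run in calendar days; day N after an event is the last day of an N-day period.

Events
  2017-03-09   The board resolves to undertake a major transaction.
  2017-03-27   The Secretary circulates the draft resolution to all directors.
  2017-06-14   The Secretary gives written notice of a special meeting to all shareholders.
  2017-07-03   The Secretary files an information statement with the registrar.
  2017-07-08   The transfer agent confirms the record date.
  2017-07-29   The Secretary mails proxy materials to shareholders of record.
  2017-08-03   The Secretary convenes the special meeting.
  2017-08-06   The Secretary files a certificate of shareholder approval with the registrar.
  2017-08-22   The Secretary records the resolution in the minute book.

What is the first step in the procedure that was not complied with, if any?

Step 2

Step 1 — 7 and 19 days from 2017-03-09 (when the board resolution is passed) are 2017-03-16 and 2017-03-28 respectively; done 2017-03-27, which is between those dates.
Step 2 — 20 and 53 days from 2017-04-16 (end of the 20-day objection period, which began when the draft resolution is circulated on 2017-03-27) are 2017-05-06 and 2017-06-08 respectively; done 2017-06-14 — 6 days after the window closed.
That is the first point of non-compliance.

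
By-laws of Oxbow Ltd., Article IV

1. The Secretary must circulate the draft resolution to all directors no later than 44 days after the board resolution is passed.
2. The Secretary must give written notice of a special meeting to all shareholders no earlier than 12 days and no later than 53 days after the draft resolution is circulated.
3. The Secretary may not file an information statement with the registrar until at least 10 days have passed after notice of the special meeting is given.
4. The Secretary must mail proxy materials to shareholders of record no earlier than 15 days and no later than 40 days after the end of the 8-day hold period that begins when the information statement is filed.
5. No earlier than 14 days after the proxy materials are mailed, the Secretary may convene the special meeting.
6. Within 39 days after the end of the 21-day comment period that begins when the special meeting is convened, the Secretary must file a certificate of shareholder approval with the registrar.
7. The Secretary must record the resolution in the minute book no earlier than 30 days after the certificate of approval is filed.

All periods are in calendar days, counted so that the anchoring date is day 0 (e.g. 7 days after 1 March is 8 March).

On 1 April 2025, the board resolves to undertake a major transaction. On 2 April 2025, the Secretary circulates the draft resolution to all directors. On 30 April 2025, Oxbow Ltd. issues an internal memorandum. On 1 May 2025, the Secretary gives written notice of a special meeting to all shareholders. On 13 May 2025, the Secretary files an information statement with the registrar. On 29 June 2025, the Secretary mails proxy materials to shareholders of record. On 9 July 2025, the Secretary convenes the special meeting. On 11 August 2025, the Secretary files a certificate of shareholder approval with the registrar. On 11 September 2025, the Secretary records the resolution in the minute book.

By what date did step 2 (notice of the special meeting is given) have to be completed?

Step 2 runs from 2 April 2025, when the draft resolution is circulated. The window is 12–53 days after 2 April 2025; it closes on 25 May 2025.

25 May 2025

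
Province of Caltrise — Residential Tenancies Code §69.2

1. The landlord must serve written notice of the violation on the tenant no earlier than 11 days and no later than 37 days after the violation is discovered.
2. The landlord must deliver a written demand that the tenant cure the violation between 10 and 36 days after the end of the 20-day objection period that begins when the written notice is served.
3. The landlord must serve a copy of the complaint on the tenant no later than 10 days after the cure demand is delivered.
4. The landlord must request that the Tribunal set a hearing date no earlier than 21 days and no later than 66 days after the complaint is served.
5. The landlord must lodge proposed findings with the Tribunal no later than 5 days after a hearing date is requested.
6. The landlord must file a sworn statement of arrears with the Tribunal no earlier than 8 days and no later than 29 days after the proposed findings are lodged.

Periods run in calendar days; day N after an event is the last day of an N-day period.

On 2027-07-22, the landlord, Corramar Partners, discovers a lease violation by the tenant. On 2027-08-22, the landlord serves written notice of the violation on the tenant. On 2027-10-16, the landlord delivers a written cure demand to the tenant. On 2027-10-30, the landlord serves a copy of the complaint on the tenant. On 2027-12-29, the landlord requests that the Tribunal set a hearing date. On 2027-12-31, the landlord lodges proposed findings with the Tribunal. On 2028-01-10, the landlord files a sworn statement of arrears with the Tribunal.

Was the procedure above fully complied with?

No

Step 1: the window is 11–37 days after 2027-07-22 (when the violation is discovered), so 2027-08-02 through 2027-08-28; done 2027-08-22, which is between those dates.
Step 2: the window is 10–36 days after 2027-09-11 (end of the 20-day objection period, which began when the written notice is served on 2027-08-22), so 2027-09-21 through 2027-10-17; 2027-10-16 falls inside that range.
Step 3: 10 days after 2027-10-16 (when the cure demand is delivered) is 2027-10-26; 2027-10-30 misses that deadline by 4 days.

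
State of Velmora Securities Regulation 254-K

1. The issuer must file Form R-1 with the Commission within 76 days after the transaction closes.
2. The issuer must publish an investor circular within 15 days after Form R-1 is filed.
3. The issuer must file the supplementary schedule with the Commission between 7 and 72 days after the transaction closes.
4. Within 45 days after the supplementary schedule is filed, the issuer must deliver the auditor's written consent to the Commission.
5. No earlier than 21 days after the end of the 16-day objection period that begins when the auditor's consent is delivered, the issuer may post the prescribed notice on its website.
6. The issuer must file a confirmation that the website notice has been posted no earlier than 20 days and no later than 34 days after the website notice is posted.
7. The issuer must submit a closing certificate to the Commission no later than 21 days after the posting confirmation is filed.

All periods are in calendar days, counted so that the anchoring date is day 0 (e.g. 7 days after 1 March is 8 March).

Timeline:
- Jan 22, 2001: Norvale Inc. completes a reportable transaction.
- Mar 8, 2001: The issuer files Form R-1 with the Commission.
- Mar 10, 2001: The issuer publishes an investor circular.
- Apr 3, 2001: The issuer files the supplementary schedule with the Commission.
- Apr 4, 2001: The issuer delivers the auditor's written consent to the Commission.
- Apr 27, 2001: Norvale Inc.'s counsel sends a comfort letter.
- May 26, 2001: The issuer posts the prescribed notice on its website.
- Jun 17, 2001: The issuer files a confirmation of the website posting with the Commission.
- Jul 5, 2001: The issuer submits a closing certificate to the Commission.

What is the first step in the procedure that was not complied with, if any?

None — every step was satisfied

Step 1: 76 days after Jan 22, 2001 (when the transaction closes) is Apr 8, 2001; done Mar 8, 2001 — timely.
Step 2: 15 days after Mar 8, 2001 (when Form R-1 is filed) is Mar 23, 2001; completed Mar 10, 2001, before the deadline.
Step 3: the window is 7–72 days after Jan 22, 2001 (when the transaction closes), so Jan 29, 2001 through Apr 4, 2001; done Apr 3, 2001 — within the window.
Step 4: 45 days after Apr 3, 2001 (when the supplementary schedule is filed) is May 18, 2001; completed Apr 4, 2001, before the deadline.
Step 5: the earliest permitted date is 21 days after Apr 20, 2001 (end of the 16-day objection period, which began when the auditor's consent is delivered on Apr 4, 2001), i.e. May 11, 2001; done May 26, 2001 — permitted.
Step 6: the window is 20–34 days after May 26, 2001 (when the website notice is posted), so Jun 15, 2001 through Jun 29, 2001; Jun 17, 2001 falls inside that range.
Step 7: 21 days after Jun 17, 2001 (when the posting confirmation is filed) is Jul 8, 2001; completed Jul 5, 2001, before the deadline.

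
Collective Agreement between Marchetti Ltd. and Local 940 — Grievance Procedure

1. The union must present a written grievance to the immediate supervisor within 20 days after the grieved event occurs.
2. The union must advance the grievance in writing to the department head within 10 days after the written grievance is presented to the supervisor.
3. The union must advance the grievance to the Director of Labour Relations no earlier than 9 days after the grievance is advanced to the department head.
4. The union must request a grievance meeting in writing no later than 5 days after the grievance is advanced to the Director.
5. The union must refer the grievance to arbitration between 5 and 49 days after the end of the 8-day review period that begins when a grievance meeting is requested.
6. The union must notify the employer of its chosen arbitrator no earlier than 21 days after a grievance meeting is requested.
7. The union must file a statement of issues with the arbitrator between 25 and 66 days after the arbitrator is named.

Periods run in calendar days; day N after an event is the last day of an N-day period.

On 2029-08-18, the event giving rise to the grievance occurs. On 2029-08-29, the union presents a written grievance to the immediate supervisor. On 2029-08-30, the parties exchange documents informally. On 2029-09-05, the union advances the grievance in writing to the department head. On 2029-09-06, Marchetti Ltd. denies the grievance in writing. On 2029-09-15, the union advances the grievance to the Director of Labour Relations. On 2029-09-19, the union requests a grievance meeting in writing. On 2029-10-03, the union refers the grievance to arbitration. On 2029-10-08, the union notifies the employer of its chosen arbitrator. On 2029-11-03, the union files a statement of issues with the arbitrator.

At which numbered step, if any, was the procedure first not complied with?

(1) due by 2029-08-18 + 20 days = 2029-09-07; done 2029-08-29 — timely.
(2) due by 2029-08-29 + 10 days = 2029-09-08; 2029-09-05 is within that limit.
(3) permitted from 2029-09-05 + 9 days = 2029-09-14 onward; done 2029-09-15 — permitted.
(4) due by 2029-09-15 + 5 days = 2029-09-20; completed 2029-09-19, before the deadline.
(5) the permitted window runs from 2029-09-27 + 5 = 2029-10-02 to 2029-09-27 + 49 = 2029-11-15; done 2029-10-03 — within the window.
(6) permitted from 2029-09-19 + 21 days = 2029-10-10 onward; 2029-10-08 is 2 days before the earliest permitted date.

Step 6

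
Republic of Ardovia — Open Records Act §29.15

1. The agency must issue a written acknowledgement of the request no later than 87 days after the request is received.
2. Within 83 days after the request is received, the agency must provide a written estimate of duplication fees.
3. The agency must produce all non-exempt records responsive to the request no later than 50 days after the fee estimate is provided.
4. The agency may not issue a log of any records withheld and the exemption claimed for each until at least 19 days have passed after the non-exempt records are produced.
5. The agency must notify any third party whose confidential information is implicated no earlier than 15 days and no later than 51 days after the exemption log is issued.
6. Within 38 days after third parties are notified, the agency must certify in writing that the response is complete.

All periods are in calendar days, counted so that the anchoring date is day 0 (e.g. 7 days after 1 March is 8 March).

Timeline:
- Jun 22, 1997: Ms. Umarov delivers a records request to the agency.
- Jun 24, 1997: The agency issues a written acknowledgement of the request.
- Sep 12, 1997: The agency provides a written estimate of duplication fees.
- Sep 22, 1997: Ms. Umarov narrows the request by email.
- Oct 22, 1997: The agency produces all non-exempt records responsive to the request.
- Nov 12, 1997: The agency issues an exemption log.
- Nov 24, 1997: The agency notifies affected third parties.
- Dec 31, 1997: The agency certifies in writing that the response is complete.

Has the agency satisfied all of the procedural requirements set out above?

No

Step 1: 87 days after Jun 22, 1997 (when the request is received) is Sep 17, 1997; completed Jun 24, 1997, before the deadline.
Step 2: 83 days after Jun 22, 1997 (when the request is received) is Sep 13, 1997; Sep 12, 1997 is within that limit.
Step 3: 50 days after Sep 12, 1997 (when the fee estimate is provided) is Nov 1, 1997; Oct 22, 1997 is within that limit.
Step 4: the earliest permitted date is 19 days after Oct 22, 1997 (when the non-exempt records are produced), i.e. Nov 10, 1997; done Nov 12, 1997 — permitted.
Step 5: the window is 15–51 days after Nov 12, 1997 (when the exemption log is issued), so Nov 27, 1997 through Jan 2, 1998; Nov 24, 1997 is 3 days too early.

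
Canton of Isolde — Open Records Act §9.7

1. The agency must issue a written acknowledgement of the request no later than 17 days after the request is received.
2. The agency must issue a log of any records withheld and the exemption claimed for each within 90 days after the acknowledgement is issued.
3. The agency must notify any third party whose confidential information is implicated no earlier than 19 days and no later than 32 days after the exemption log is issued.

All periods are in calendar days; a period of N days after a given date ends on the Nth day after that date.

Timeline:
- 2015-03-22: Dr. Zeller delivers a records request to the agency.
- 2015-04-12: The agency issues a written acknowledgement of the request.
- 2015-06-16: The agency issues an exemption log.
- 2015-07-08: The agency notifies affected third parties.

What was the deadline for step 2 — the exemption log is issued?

Step 2 runs from 2015-04-12, when the acknowledgement is issued. 90 days after 2015-04-12 is 2015-07-11.

2015-07-11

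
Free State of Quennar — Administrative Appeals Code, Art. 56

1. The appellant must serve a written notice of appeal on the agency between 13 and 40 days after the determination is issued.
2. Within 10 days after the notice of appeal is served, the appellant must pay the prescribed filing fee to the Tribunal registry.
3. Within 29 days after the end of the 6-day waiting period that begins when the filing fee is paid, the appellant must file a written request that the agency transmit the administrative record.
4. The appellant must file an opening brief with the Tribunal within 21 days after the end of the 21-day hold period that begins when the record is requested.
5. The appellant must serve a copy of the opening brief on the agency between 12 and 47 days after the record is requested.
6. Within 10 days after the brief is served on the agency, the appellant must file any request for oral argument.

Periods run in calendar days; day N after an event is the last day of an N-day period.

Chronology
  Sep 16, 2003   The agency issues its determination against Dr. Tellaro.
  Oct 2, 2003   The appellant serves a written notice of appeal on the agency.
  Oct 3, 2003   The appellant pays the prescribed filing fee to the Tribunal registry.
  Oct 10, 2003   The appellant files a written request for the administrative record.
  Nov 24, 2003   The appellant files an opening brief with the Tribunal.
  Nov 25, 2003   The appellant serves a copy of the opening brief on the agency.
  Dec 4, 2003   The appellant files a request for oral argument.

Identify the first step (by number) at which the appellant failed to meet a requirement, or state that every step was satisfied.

(1) the permitted window runs from Sep 16, 2003 + 13 = Sep 29, 2003 to Sep 16, 2003 + 40 = Oct 26, 2003; done Oct 2, 2003 — within the window.
(2) due by Oct 2, 2003 + 10 days = Oct 12, 2003; done Oct 3, 2003 — timely.
(3) due by Oct 9, 2003 + 29 days = Nov 7, 2003; Oct 10, 2003 is within that limit.
(4) due by Oct 31, 2003 + 21 days = Nov 21, 2003; not done until Nov 24, 2003, 3 days after the deadline.
That is the first point of non-compliance.

Step 4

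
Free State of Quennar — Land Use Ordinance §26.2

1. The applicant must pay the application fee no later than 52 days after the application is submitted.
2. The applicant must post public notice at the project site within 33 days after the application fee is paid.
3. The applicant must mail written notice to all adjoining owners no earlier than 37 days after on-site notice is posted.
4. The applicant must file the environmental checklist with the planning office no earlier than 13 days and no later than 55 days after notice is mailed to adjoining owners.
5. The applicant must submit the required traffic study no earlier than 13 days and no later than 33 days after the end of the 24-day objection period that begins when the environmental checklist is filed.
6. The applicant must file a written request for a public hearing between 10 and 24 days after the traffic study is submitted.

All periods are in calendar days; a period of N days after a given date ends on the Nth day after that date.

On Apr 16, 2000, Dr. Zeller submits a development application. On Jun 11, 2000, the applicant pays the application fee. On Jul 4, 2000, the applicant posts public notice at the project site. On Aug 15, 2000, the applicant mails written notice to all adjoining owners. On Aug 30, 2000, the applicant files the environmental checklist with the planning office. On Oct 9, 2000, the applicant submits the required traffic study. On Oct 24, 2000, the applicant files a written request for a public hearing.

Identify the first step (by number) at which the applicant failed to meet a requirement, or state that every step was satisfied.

Step 1: 52 days after Apr 16, 2000 (when the application is submitted) is Jun 7, 2000; done Jun 11, 2000 — 4 days late.
No need to go further; step 1 was not satisfied.

Step 1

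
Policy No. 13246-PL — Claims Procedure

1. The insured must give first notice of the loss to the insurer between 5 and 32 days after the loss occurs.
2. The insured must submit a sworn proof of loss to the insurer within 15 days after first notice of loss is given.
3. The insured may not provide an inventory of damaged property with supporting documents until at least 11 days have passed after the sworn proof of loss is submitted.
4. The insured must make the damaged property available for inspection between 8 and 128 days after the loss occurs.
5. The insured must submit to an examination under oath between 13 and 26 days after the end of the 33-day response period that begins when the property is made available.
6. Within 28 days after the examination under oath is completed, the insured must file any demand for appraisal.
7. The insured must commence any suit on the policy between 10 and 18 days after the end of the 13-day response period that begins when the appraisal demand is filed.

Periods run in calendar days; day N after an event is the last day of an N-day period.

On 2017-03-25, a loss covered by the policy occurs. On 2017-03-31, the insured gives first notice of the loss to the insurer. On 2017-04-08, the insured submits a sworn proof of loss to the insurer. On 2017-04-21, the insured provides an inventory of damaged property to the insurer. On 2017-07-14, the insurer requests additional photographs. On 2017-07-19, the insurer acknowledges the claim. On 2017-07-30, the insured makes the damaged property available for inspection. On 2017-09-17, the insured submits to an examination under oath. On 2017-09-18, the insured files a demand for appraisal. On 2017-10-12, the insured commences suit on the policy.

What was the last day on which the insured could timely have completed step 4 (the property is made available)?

2017-07-31

Step 4 runs from 2017-03-25, when the loss occurs. The window is 8–128 days after 2017-03-25; it closes on 2017-07-31.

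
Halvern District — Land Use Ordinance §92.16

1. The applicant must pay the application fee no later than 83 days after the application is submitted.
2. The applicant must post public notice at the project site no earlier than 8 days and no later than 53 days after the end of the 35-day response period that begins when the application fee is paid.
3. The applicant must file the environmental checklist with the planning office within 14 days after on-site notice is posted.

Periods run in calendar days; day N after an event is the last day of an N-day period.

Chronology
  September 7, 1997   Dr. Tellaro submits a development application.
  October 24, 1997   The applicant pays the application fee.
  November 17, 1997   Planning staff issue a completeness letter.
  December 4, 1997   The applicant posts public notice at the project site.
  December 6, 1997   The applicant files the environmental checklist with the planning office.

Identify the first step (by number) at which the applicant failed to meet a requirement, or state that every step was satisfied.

Step 1 — counting 83 days from September 7, 1997 (when the application is submitted) gives a deadline of November 29, 1997; completed October 24, 1997, before the deadline.
Step 2 — 8 and 53 days from November 28, 1997 (end of the 35-day response period, which began when the application fee is paid on October 24, 1997) are December 6, 1997 and January 20, 1998 respectively; December 4, 1997 is 2 days too early.

Step 2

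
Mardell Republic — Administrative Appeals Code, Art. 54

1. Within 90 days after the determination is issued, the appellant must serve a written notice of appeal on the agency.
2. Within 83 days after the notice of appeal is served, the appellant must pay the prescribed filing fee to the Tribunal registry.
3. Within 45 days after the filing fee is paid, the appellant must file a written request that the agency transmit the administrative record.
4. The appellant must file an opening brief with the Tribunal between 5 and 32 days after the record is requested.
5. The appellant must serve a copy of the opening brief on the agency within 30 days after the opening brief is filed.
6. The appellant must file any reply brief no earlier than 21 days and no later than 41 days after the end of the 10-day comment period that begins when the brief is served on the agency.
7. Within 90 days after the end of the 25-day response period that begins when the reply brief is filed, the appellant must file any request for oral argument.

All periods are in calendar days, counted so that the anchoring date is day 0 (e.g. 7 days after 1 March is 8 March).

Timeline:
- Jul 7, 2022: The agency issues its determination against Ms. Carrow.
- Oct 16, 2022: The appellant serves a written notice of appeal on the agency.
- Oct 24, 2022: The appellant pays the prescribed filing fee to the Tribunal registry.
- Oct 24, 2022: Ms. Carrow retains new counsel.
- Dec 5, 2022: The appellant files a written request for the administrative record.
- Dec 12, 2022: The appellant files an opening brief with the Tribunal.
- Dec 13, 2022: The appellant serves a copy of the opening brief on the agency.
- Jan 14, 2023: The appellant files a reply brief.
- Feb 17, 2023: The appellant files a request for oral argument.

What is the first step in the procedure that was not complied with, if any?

Step 1: 90 days after Jul 7, 2022 (when the determination is issued) is Oct 5, 2022; not done until Oct 16, 2022, 11 days after the deadline.
That is the first point of non-compliance.

Step 1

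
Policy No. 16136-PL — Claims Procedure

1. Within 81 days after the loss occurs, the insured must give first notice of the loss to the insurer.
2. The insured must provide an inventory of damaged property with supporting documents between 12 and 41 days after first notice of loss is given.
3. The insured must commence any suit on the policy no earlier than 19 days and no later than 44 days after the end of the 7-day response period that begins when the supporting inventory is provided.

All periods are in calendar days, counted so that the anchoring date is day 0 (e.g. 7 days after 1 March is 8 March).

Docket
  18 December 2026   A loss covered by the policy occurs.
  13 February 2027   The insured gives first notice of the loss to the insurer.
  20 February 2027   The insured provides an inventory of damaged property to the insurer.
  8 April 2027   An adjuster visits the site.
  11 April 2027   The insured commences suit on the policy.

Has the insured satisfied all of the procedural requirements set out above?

No

Step 1: 81 days after 18 December 2026 (when the loss occurs) is 9 March 2027; done 13 February 2027 — timely.
Step 2: the window is 12–41 days after 13 February 2027 (when first notice of loss is given), so 25 February 2027 through 26 March 2027; 20 February 2027 is 5 days too early.
That is the first point of non-compliance.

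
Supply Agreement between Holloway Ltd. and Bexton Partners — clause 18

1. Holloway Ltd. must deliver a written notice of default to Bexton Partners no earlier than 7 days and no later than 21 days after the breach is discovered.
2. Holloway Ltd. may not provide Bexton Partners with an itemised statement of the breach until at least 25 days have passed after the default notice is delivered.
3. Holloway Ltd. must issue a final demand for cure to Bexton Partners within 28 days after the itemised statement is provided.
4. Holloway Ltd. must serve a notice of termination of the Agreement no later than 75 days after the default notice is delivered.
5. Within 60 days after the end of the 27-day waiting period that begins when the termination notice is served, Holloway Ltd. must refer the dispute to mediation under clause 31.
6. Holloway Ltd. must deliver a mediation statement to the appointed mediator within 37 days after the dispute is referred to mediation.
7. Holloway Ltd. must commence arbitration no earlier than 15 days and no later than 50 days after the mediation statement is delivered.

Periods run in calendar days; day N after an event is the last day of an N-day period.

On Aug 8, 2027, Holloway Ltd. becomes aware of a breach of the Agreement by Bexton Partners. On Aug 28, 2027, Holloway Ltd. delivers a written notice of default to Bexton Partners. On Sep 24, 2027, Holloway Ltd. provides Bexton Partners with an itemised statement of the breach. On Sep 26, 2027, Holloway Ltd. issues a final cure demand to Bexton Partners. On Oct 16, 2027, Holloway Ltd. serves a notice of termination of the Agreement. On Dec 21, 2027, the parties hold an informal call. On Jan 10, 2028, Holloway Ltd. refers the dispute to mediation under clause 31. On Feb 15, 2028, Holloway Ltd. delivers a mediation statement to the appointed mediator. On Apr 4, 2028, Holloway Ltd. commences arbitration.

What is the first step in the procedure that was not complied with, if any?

Step 1: the window is 7–21 days after Aug 8, 2027 (when the breach is discovered), so Aug 15, 2027 through Aug 29, 2027; done Aug 28, 2027 — within the window.
Step 2: the earliest permitted date is 25 days after Aug 28, 2027 (when the default notice is delivered), i.e. Sep 22, 2027; done Sep 24, 2027 — permitted.
Step 3: 28 days after Sep 24, 2027 (when the itemised statement is provided) is Oct 22, 2027; completed Sep 26, 2027, before the deadline.
Step 4: 75 days after Aug 28, 2027 (when the default notice is delivered) is Nov 11, 2027; completed Oct 16, 2027, before the deadline.
Step 5: 60 days after Nov 12, 2027 (end of the 27-day waiting period, which began when the termination notice is served on Oct 16, 2027) is Jan 11, 2028; completed Jan 10, 2028, before the deadline.
Step 6: 37 days after Jan 10, 2028 (when the dispute is referred to mediation) is Feb 16, 2028; completed Feb 15, 2028, before the deadline.
Step 7: the window is 15–50 days after Feb 15, 2028 (when the mediation statement is delivered), so Mar 1, 2028 through Apr 5, 2028; done Apr 4, 2028 — within the window.

None — every step was satisfied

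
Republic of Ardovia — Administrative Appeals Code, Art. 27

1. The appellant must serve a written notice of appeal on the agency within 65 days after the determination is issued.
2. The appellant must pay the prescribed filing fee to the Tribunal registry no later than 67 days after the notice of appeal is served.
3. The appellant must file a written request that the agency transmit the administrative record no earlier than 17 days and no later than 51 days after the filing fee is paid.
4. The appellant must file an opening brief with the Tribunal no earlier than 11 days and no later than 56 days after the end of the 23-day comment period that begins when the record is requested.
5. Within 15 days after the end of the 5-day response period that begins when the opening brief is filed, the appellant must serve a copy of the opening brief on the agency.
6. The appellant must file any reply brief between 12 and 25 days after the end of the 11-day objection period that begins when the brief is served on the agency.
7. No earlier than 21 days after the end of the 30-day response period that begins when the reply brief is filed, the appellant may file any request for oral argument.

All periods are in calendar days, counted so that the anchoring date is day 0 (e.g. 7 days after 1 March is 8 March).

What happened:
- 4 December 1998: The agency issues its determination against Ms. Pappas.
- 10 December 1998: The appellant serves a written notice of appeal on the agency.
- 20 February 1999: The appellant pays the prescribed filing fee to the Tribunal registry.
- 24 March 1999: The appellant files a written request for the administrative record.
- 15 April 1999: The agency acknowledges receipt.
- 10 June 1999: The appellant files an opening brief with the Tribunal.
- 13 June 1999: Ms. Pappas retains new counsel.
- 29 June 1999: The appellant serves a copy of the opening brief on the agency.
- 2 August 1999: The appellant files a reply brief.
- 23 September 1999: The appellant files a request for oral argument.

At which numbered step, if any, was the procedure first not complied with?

Step 1 — counting 65 days from 4 December 1998 (when the determination is issued) gives a deadline of 7 February 1999; done 10 December 1998 — timely.
Step 2 — counting 67 days from 10 December 1998 (when the notice of appeal is served) gives a deadline of 15 February 1999; 20 February 1999 misses that deadline by 5 days.

Step 2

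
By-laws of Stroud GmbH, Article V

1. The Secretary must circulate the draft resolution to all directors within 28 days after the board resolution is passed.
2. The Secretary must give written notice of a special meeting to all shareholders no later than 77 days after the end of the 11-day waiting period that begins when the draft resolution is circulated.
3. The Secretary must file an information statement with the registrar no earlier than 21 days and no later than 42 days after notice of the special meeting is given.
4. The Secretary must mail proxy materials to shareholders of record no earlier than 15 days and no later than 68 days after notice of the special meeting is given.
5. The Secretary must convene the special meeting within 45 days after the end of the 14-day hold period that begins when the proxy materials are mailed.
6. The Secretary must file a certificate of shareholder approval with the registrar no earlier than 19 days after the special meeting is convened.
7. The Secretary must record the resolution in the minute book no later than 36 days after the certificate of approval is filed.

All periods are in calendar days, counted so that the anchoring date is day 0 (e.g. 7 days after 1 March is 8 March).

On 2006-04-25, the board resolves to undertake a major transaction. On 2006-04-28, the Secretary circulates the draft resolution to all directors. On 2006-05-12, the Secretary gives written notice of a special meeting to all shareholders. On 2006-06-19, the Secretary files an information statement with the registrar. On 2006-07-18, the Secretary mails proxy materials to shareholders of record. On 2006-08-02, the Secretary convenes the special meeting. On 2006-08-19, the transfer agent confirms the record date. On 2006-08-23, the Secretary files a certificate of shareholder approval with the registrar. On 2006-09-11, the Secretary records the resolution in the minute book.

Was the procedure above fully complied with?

Yes

(1) due by 2006-04-25 + 28 days = 2006-05-23; 2006-04-28 is within that limit.
(2) due by 2006-05-09 + 77 days = 2006-07-25; completed 2006-05-12, before the deadline.
(3) the permitted window runs from 2006-05-12 + 21 = 2006-06-02 to 2006-05-12 + 42 = 2006-06-23; 2006-06-19 falls inside that range.
(4) the permitted window runs from 2006-05-12 + 15 = 2006-05-27 to 2006-05-12 + 68 = 2006-07-19; done 2006-07-18, which is between those dates.
(5) due by 2006-08-01 + 45 days = 2006-09-15; completed 2006-08-02, before the deadline.
(6) permitted from 2006-08-02 + 19 days = 2006-08-21 onward; done 2006-08-23 — permitted.
(7) due by 2006-08-23 + 36 days = 2006-09-28; completed 2006-09-11, before the deadline.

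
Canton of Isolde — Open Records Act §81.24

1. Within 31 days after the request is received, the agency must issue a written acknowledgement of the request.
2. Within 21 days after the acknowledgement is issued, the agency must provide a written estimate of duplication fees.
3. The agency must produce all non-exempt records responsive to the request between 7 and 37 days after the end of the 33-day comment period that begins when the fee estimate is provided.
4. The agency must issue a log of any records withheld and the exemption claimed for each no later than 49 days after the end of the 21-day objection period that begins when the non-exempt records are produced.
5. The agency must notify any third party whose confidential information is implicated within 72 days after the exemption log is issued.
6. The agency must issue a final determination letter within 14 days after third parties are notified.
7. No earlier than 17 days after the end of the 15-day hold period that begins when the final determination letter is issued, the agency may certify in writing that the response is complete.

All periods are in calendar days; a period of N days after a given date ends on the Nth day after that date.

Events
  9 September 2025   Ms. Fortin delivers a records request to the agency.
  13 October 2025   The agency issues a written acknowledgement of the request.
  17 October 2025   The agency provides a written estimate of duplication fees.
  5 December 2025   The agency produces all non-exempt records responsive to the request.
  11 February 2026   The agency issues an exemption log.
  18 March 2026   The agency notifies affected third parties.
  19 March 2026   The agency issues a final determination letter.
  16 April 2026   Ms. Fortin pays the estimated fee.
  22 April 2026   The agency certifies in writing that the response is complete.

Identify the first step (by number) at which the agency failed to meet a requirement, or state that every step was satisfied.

Step 1 — counting 31 days from 9 September 2025 (when the request is received) gives a deadline of 10 October 2025; done 13 October 2025 — 3 days late.
The procedure was therefore not followed at step 1.

Step 1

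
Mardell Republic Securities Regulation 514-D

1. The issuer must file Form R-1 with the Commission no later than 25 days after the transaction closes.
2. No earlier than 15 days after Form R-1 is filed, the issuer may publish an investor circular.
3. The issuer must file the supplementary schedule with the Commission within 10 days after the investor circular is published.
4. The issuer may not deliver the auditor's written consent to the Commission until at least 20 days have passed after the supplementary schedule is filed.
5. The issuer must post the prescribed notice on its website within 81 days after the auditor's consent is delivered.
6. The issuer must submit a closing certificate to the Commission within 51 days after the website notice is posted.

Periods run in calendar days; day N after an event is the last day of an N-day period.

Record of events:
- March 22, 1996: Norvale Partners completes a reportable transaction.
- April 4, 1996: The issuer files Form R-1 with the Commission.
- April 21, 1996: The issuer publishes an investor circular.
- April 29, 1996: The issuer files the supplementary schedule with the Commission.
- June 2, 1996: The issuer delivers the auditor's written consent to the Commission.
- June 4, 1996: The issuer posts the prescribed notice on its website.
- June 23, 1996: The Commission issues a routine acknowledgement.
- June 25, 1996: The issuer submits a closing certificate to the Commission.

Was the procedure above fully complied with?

Yes

Step 1 — counting 25 days from March 22, 1996 (when the transaction closes) gives a deadline of April 16, 1996; April 4, 1996 is within that limit.
Step 2 — must wait 15 days from April 4, 1996 (when Form R-1 is filed), so not before April 19, 1996; April 21, 1996 is on or after that date.
Step 3 — counting 10 days from April 21, 1996 (when the investor circular is published) gives a deadline of May 1, 1996; completed April 29, 1996, before the deadline.
Step 4 — must wait 20 days from April 29, 1996 (when the supplementary schedule is filed), so not before May 19, 1996; done June 2, 1996, after the minimum wait.
Step 5 — counting 81 days from June 2, 1996 (when the auditor's consent is delivered) gives a deadline of August 22, 1996; completed June 4, 1996, before the deadline.
Step 6 — counting 51 days from June 4, 1996 (when the website notice is posted) gives a deadline of July 25, 1996; June 25, 1996 is within that limit.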